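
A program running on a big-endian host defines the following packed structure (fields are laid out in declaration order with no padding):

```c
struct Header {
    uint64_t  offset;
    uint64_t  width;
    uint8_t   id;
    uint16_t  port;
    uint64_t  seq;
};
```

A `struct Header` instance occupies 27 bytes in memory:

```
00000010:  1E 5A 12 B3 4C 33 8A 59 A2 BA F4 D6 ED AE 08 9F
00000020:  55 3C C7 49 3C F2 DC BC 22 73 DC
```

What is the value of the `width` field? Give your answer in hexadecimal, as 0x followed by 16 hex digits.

`width` follows `offset` (8 bytes), so it starts at byte offset 8 and occupies 8 bytes.
Bytes at offsets 8..15: A2 BA F4 D6 ED AE 08 9F.
Big-endian stores the most-significant byte at the lowest address.
The bytes are already most-significant first: 0xA2BAF4D6EDAE089F.

0xA2BAF4D6EDAE089F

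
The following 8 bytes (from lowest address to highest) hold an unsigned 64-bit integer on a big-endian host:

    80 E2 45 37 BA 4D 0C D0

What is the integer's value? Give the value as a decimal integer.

Big-endian stores the most-significant byte at the lowest address.
The bytes are already most-significant first: 0x80E24537BA4D0CD0.
0x80E24537BA4D0CD0 = 9287061487242513616.

9287061487242513616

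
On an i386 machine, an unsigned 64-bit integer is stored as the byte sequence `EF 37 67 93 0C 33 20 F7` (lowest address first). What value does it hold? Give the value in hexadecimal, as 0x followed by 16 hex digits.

Little-endian: lowest address holds the least-significant byte.
Reassemble most-significant byte first: F7 20 33 0C 93 67 37 EF → 0xF720330C936737EF.

0xF720330C936737EF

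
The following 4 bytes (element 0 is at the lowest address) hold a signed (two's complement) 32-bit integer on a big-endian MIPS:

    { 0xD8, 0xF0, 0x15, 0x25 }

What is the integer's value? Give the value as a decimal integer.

Big-endian stores the most-significant byte at the lowest address.
The bytes are already most-significant first: 0xD8F01525.
Top bit is set, so as a signed 32-bit value this is 0xD8F01525 − 2^32 = -655354587.

-655354587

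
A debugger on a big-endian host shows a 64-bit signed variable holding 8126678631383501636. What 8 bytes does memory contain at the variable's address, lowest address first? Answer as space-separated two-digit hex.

8126678631383501636 in hexadecimal, padded to 64 bits, is 0x70C7C328835F0B44.
Split into bytes (most-significant first): 70 C7 C3 28 83 5F 0B 44.
Big-endian: lowest address holds the most-significant byte.
So the memory order matches the most-significant-first order: 70 C7 C3 28 83 5F 0B 44.

70 C7 C3 28 83 5F 0B 44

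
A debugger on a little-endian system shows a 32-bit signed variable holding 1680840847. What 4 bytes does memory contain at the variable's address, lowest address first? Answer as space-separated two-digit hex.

8F 98 2F 64

1680840847 in hexadecimal, padded to 32 bits, is 0x642F988F.
Split into bytes (most-significant first): 64 2F 98 8F.
Little-endian stores the least-significant byte at the lowest address.
So at ascending addresses the bytes are 8F 98 2F 64.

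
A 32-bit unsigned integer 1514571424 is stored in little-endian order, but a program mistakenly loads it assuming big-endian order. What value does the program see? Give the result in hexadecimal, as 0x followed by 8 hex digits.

0xA086465A

1514571424 in 32-bit hexadecimal is 0x5A4686A0.
Stored little-endian, the bytes at ascending addresses are A0 86 46 5A.
Read back as big-endian, the last byte is least significant, giving 0xA086465A.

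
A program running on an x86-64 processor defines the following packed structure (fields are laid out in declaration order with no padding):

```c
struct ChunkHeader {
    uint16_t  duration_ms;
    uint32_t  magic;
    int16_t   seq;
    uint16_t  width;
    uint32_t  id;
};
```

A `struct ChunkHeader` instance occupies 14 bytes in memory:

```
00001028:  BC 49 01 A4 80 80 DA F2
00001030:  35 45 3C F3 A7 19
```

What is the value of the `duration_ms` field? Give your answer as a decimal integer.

18876

`duration_ms` is the first field, at byte offset 0, occupying 2 bytes.
Bytes at offsets 0..1: BC 49.
In little-endian order the low byte comes first in memory.
Reassemble most-significant byte first: 49 BC → 0x49BC.
0x49BC = 18876.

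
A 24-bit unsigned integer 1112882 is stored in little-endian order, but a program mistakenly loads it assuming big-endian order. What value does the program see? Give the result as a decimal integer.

1112882 in 24-bit hexadecimal is 0x10FB32.
Stored little-endian, the bytes at ascending addresses are 32 FB 10.
Read back as big-endian, the last byte is least significant, giving 0x32FB10.
0x32FB10 = 3341072.

3341072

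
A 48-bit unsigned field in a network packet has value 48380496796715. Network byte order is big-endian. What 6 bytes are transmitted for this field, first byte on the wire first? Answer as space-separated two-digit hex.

2C 00 76 53 5C 2B

48380496796715 in hexadecimal, padded to 48 bits, is 0x2C0076535C2B.
Split into bytes (most-significant first): 2C 00 76 53 5C 2B.
Big-endian stores the most-significant byte at the lowest address.
So the memory order matches the most-significant-first order: 2C 00 76 53 5C 2B.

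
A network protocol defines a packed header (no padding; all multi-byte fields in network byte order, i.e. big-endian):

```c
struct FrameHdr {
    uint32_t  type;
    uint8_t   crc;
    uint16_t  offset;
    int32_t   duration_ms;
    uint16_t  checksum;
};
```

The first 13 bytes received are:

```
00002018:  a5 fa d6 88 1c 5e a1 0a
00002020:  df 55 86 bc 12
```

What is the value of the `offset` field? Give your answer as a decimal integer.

24225

`offset` follows `type` (4 B), `crc` (1 B), so it starts at offset 4 + 1 = 5 and occupies 2 bytes.
Bytes at offsets 5..6: 5E A1.
In big-endian order the high byte comes first in memory.
The bytes are already most-significant first: 0x5EA1.
0x5EA1 = 24225.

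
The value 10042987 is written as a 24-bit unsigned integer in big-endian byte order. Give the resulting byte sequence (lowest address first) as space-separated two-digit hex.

99 3E 6B

10042987 in hexadecimal, padded to 24 bits, is 0x993E6B.
Split into bytes (most-significant first): 99 3E 6B.
In big-endian order the high byte comes first in memory.
So the memory order matches the most-significant-first order: 99 3E 6B.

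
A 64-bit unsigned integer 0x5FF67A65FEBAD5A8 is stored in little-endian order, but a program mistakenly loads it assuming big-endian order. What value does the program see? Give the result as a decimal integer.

Stored little-endian, the bytes at ascending addresses are A8 D5 BA FE 65 7A F6 5F.
Read back as big-endian, the last byte is least significant, giving 0xA8D5BAFE657AF65F.
0xA8D5BAFE657AF65F = 12165835570198279775.

12165835570198279775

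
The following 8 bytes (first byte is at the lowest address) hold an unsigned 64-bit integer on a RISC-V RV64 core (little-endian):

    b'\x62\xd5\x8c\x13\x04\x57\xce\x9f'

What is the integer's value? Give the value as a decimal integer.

Little-endian: lowest address holds the least-significant byte.
Reassemble most-significant byte first: 9F CE 57 04 13 8C D5 62 → 0x9FCE5704138CD562.
0x9FCE5704138CD562 = 11515236972252419426.

11515236972252419426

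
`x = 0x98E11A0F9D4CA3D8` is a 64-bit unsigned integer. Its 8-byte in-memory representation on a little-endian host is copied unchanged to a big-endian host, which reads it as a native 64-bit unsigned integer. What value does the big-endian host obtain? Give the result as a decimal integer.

15610404970843267480

Stored little-endian, the bytes at ascending addresses are D8 A3 4C 9D 0F 1A E1 98.
Read back as big-endian, the last byte is least significant, giving 0xD8A34C9D0F1AE198.
0xD8A34C9D0F1AE198 = 15610404970843267480.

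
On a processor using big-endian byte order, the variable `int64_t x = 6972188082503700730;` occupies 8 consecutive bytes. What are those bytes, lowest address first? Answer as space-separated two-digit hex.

60 C2 30 1E EC D8 50 FA

6972188082503700730 in hexadecimal, padded to 64 bits, is 0x60C2301EECD850FA.
Split into bytes (most-significant first): 60 C2 30 1E EC D8 50 FA.
Big-endian stores the most-significant byte at the lowest address.
So the memory order matches the most-significant-first order: 60 C2 30 1E EC D8 50 FA.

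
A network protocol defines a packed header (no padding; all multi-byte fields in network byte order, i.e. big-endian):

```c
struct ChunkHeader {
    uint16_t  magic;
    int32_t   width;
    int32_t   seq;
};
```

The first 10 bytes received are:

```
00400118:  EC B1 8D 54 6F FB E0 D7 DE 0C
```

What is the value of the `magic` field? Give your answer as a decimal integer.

60593

`magic` is the first field, at byte offset 0, occupying 2 bytes.
Bytes at offsets 0..1: EC B1.
In big-endian order the high byte comes first in memory.
The bytes are already most-significant first: 0xECB1.
0xECB1 = 60593.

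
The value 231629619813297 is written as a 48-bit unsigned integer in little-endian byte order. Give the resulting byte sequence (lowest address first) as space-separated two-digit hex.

231629619813297 in hexadecimal, padded to 48 bits, is 0xD2AA79355BB1.
Split into bytes (most-significant first): D2 AA 79 35 5B B1.
In little-endian order the low byte comes first in memory.
So at ascending addresses the bytes are B1 5B 35 79 AA D2.

B1 5B 35 79 AA D2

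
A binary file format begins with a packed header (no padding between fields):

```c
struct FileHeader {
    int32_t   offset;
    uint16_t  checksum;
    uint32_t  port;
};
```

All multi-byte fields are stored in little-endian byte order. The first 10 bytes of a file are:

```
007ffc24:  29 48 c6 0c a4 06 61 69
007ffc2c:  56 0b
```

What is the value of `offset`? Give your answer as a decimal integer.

214321193

`offset` is the first field, at byte offset 0, occupying 4 bytes.
Bytes at offsets 0..3: 29 48 C6 0C.
Little-endian stores the least-significant byte at the lowest address.
Reassemble most-significant byte first: 0C C6 48 29 → 0x0CC64829.
0x0CC64829 = 214321193.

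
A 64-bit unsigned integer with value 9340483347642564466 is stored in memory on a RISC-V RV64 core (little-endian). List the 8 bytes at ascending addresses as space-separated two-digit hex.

9340483347642564466 in hexadecimal, padded to 64 bits, is 0x81A0101DDEAFBF72.
Split into bytes (most-significant first): 81 A0 10 1D DE AF BF 72.
Little-endian: lowest address holds the least-significant byte.
So at ascending addresses the bytes are 72 BF AF DE 1D 10 A0 81.

72 BF AF DE 1D 10 A0 81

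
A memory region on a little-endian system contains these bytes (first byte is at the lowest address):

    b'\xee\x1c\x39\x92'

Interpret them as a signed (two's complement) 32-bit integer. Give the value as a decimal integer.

-1841750802

Little-endian stores the least-significant byte at the lowest address.
Reassemble most-significant byte first: 92 39 1C EE → 0x92391CEE.
Top bit is set, so as a signed 32-bit value this is 0x92391CEE − 2^32 = -1841750802.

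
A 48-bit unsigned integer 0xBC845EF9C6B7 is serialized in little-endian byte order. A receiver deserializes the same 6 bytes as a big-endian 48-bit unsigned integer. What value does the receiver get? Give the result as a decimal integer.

Stored little-endian, the bytes at ascending addresses are B7 C6 F9 5E 84 BC.
Read back as big-endian, the last byte is least significant, giving 0xB7C6F95E84BC.
0xB7C6F95E84BC = 202065215128764.

202065215128764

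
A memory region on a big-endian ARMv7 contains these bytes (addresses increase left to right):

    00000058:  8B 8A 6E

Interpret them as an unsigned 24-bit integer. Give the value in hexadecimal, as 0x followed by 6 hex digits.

Big-endian: lowest address holds the most-significant byte.
The bytes are already most-significant first: 0x8B8A6E.

0x8B8A6E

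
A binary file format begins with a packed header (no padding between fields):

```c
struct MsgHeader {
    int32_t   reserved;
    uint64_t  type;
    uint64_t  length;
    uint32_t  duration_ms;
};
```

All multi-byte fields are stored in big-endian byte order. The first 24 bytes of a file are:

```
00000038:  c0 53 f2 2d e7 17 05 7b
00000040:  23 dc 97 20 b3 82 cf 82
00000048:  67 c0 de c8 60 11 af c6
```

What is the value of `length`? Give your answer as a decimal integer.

12935129238754877128

`length` follows `reserved` (4 B), `type` (8 B), so it starts at offset 4 + 8 = 12 and occupies 8 bytes.
Bytes at offsets 12..19: B3 82 CF 82 67 C0 DE C8.
In big-endian order the high byte comes first in memory.
The bytes are already most-significant first: 0xB382CF8267C0DEC8.
0xB382CF8267C0DEC8 = 12935129238754877128.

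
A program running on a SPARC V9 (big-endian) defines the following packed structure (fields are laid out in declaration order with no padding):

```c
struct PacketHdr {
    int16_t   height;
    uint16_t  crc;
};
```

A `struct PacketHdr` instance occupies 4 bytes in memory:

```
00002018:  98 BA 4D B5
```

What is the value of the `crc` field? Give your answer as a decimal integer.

19893

`crc` follows `height` (2 bytes), so it starts at byte offset 2 and occupies 2 bytes.
Bytes at offsets 2..3: 4D B5.
In big-endian order the high byte comes first in memory.
The bytes are already most-significant first: 0x4DB5.
0x4DB5 = 19893.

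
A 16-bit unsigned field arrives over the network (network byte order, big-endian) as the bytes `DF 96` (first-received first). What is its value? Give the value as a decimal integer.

In big-endian order the high byte comes first in memory.
The bytes are already most-significant first: 0xDF96.
0xDF96 = 57238.

57238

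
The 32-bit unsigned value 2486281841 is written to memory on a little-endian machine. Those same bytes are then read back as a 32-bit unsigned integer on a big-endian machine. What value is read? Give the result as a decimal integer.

1906717076

2486281841 in 32-bit hexadecimal is 0x9431A671.
Stored little-endian, the bytes at ascending addresses are 71 A6 31 94.
Read back as big-endian, the last byte is least significant, giving 0x71A63194.
0x71A63194 = 1906717076.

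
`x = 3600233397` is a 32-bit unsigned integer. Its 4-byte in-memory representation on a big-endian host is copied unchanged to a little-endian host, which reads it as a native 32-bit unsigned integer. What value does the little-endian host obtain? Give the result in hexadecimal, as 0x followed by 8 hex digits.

3600233397 in 32-bit hexadecimal is 0xD69733B5.
Stored big-endian, the bytes at ascending addresses are D6 97 33 B5.
Read back as little-endian, the first byte is least significant, giving 0xB53397D6.

0xB53397D6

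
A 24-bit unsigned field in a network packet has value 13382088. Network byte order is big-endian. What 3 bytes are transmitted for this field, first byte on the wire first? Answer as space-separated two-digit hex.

CC 31 C8

13382088 in hexadecimal, padded to 24 bits, is 0xCC31C8.
Split into bytes (most-significant first): CC 31 C8.
Big-endian: lowest address holds the most-significant byte.
So the memory order matches the most-significant-first order: CC 31 C8.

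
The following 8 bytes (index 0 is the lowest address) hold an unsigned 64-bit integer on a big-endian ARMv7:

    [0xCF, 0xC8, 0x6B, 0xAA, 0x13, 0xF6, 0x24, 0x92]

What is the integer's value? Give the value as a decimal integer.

In big-endian order the high byte comes first in memory.
The bytes are already most-significant first: 0xCFC86BAA13F62492.
0xCFC86BAA13F62492 = 14972335339416724626.

14972335339416724626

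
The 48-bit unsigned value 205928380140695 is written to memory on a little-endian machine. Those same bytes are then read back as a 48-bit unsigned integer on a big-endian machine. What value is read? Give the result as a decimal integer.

205928380140695 in 48-bit hexadecimal is 0xBB4A6FF28C97.
Stored little-endian, the bytes at ascending addresses are 97 8C F2 6F 4A BB.
Read back as big-endian, the last byte is least significant, giving 0x978CF26F4ABB.
0x978CF26F4ABB = 166631618595515.

166631618595515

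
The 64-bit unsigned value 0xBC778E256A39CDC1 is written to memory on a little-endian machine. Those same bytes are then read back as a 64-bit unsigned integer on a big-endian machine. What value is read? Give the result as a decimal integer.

Stored little-endian, the bytes at ascending addresses are C1 CD 39 6A 25 8E 77 BC.
Read back as big-endian, the last byte is least significant, giving 0xC1CD396A258E77BC.
0xC1CD396A258E77BC = 13964881147605186492.

13964881147605186492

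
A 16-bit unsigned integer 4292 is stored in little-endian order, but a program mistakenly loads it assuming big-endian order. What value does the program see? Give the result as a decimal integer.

4292 in 16-bit hexadecimal is 0x10C4.
Stored little-endian, the bytes at ascending addresses are C4 10.
Read back as big-endian, the last byte is least significant, giving 0xC410.
0xC410 = 50192.

50192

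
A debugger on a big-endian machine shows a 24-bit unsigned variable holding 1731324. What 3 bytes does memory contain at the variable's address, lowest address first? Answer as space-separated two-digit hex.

1731324 in hexadecimal, padded to 24 bits, is 0x1A6AFC.
Split into bytes (most-significant first): 1A 6A FC.
In big-endian order the high byte comes first in memory.
So the memory order matches the most-significant-first order: 1A 6A FC.

1A 6A FC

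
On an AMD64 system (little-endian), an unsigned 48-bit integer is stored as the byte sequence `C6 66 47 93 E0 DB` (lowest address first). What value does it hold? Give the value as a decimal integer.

241757590087366

Little-endian stores the least-significant byte at the lowest address.
Reassemble most-significant byte first: DB E0 93 47 66 C6 → 0xDBE0934766C6.
0xDBE0934766C6 = 241757590087366.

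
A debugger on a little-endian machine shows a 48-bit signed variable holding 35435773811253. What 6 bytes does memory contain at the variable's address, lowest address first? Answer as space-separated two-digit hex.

35 DA B5 88 3A 20

35435773811253 in hexadecimal, padded to 48 bits, is 0x203A88B5DA35.
Split into bytes (most-significant first): 20 3A 88 B5 DA 35.
Little-endian: lowest address holds the least-significant byte.
So at ascending addresses the bytes are 35 DA B5 88 3A 20.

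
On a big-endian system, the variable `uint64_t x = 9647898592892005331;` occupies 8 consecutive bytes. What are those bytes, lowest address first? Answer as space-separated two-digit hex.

9647898592892005331 in hexadecimal, padded to 64 bits, is 0x85E438A74A51ABD3.
Split into bytes (most-significant first): 85 E4 38 A7 4A 51 AB D3.
Big-endian stores the most-significant byte at the lowest address.
So the memory order matches the most-significant-first order: 85 E4 38 A7 4A 51 AB D3.

85 E4 38 A7 4A 51 AB D3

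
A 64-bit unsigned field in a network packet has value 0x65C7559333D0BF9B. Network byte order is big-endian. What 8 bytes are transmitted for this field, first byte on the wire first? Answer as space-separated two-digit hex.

Split into bytes (most-significant first): 65 C7 55 93 33 D0 BF 9B.
Big-endian: lowest address holds the most-significant byte.
So the memory order matches the most-significant-first order: 65 C7 55 93 33 D0 BF 9B.

65 C7 55 93 33 D0 BF 9B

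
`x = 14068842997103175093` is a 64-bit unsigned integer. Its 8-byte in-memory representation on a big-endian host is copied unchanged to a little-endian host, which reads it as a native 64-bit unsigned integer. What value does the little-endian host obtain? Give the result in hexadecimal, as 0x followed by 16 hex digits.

0xB5A5137B2A923EC3

14068842997103175093 in 64-bit hexadecimal is 0xC33E922A7B13A5B5.
Stored big-endian, the bytes at ascending addresses are C3 3E 92 2A 7B 13 A5 B5.
Read back as little-endian, the first byte is least significant, giving 0xB5A5137B2A923EC3.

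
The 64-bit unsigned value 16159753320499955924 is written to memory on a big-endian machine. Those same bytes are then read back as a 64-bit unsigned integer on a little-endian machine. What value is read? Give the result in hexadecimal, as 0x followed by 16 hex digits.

16159753320499955924 in 64-bit hexadecimal is 0xE042FA06E656C8D4.
Stored big-endian, the bytes at ascending addresses are E0 42 FA 06 E6 56 C8 D4.
Read back as little-endian, the first byte is least significant, giving 0xD4C856E606FA42E0.

0xD4C856E606FA42E0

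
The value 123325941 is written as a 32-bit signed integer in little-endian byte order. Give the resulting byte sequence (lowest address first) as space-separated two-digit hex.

F5 CD 59 07

123325941 in hexadecimal, padded to 32 bits, is 0x0759CDF5.
Split into bytes (most-significant first): 07 59 CD F5.
Little-endian: lowest address holds the least-significant byte.
So at ascending addresses the bytes are F5 CD 59 07.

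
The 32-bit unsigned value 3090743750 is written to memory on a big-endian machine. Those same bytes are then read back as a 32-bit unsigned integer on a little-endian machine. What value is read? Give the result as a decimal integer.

3321969080

3090743750 in 32-bit hexadecimal is 0xB83901C6.
Stored big-endian, the bytes at ascending addresses are B8 39 01 C6.
Read back as little-endian, the first byte is least significant, giving 0xC60139B8.
0xC60139B8 = 3321969080.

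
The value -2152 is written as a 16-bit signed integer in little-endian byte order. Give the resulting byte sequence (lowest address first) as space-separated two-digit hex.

Two's complement of -2152 in 16 bits: 2152 = 0x0868; invert → 0xF797; add 1 → 0xF798.
Split into bytes (most-significant first): F7 98.
Little-endian: lowest address holds the least-significant byte.
So at ascending addresses the bytes are 98 F7.

98 F7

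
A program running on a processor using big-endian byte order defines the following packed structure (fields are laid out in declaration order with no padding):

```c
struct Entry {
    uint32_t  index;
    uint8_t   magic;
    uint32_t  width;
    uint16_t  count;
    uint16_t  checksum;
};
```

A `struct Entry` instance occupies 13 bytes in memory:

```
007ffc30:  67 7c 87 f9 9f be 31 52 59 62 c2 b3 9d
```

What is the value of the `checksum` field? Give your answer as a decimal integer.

`checksum` follows `index` (4 B), `magic` (1 B), `width` (4 B), `count` (2 B), so it starts at offset 4 + 1 + 4 + 2 = 11 and occupies 2 bytes.
Bytes at offsets 11..12: B3 9D.
Big-endian: lowest address holds the most-significant byte.
The bytes are already most-significant first: 0xB39D.
0xB39D = 45981.

45981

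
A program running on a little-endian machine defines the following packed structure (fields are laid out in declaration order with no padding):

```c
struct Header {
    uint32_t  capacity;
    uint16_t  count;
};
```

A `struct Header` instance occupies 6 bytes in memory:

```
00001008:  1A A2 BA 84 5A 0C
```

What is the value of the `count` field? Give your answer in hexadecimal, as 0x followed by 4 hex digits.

0x0C5A

`count` follows `capacity` (4 bytes), so it starts at byte offset 4 and occupies 2 bytes.
Bytes at offsets 4..5: 5A 0C.
Little-endian stores the least-significant byte at the lowest address.
Reassemble most-significant byte first: 0C 5A → 0x0C5A.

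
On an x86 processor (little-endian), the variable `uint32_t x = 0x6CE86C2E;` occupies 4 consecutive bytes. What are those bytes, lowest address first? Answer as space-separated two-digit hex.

2E 6C E8 6C

Split into bytes (most-significant first): 6C E8 6C 2E.
Little-endian: lowest address holds the least-significant byte.
So at ascending addresses the bytes are 2E 6C E8 6C.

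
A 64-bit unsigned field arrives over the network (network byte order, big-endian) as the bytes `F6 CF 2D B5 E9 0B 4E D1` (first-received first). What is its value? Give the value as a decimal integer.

Big-endian: lowest address holds the most-significant byte.
The bytes are already most-significant first: 0xF6CF2DB5E90B4ED1.
0xF6CF2DB5E90B4ED1 = 17784483712831540945.

17784483712831540945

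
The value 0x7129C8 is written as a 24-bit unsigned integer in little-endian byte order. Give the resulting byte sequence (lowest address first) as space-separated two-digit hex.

C8 29 71

Split into bytes (most-significant first): 71 29 C8.
In little-endian order the low byte comes first in memory.
So at ascending addresses the bytes are C8 29 71.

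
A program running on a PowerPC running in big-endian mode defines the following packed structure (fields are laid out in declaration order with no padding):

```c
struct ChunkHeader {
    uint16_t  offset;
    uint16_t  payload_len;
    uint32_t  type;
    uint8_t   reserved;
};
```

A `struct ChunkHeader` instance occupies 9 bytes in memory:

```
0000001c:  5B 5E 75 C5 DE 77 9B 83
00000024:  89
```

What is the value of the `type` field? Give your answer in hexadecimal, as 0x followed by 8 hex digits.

0xDE779B83

`type` follows `offset` (2 B), `payload_len` (2 B), so it starts at offset 2 + 2 = 4 and occupies 4 bytes.
Bytes at offsets 4..7: DE 77 9B 83.
Big-endian stores the most-significant byte at the lowest address.
The bytes are already most-significant first: 0xDE779B83.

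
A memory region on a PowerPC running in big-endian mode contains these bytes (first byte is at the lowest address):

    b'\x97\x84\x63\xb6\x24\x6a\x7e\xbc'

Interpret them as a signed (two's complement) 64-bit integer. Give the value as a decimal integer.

-7528783043110469956

Big-endian stores the most-significant byte at the lowest address.
The bytes are already most-significant first: 0x978463B6246A7EBC.
Top bit is set, so as a signed 64-bit value this is 0x978463B6246A7EBC − 2^64 = -7528783043110469956.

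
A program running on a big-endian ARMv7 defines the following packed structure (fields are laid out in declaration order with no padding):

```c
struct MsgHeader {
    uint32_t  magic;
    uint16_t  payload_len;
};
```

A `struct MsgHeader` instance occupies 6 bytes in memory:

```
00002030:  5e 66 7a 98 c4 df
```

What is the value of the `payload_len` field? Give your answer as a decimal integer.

`payload_len` follows `magic` (4 bytes), so it starts at byte offset 4 and occupies 2 bytes.
Bytes at offsets 4..5: C4 DF.
In big-endian order the high byte comes first in memory.
The bytes are already most-significant first: 0xC4DF.
0xC4DF = 50399.

50399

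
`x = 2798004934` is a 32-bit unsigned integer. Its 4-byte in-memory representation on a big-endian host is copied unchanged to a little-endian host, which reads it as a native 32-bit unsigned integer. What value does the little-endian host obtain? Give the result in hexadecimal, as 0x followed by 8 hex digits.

0xC62AC6A6

2798004934 in 32-bit hexadecimal is 0xA6C62AC6.
Stored big-endian, the bytes at ascending addresses are A6 C6 2A C6.
Read back as little-endian, the first byte is least significant, giving 0xC62AC6A6.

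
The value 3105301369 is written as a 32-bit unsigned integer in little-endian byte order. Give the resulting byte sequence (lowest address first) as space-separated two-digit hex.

79 23 17 B9

3105301369 in hexadecimal, padded to 32 bits, is 0xB9172379.
Split into bytes (most-significant first): B9 17 23 79.
In little-endian order the low byte comes first in memory.
So at ascending addresses the bytes are 79 23 17 B9.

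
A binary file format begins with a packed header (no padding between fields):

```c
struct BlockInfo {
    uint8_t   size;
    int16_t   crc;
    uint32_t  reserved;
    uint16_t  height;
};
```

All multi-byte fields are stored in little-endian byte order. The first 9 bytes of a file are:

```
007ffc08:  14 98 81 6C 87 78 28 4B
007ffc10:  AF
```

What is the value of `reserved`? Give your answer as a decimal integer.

678987628

`reserved` follows `size` (1 B), `crc` (2 B), so it starts at offset 1 + 2 = 3 and occupies 4 bytes.
Bytes at offsets 3..6: 6C 87 78 28.
Little-endian stores the least-significant byte at the lowest address.
Reassemble most-significant byte first: 28 78 87 6C → 0x2878876C.
0x2878876C = 678987628.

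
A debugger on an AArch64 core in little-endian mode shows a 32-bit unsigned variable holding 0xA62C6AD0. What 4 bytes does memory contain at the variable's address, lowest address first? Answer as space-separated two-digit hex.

Split into bytes (most-significant first): A6 2C 6A D0.
Little-endian stores the least-significant byte at the lowest address.
So at ascending addresses the bytes are D0 6A 2C A6.

D0 6A 2C A6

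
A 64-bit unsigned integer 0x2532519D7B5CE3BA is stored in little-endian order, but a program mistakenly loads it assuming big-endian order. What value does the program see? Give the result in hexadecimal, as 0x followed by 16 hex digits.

Stored little-endian, the bytes at ascending addresses are BA E3 5C 7B 9D 51 32 25.
Read back as big-endian, the last byte is least significant, giving 0xBAE35C7B9D513225.

0xBAE35C7B9D513225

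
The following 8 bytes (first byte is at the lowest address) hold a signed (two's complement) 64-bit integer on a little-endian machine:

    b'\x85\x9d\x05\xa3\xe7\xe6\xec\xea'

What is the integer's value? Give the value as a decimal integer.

In little-endian order the low byte comes first in memory.
Reassemble most-significant byte first: EA EC E6 E7 A3 05 9D 85 → 0xEAECE6E7A3059D85.
Top bit is set, so as a signed 64-bit value this is 0xEAECE6E7A3059D85 − 2^64 = -1518585091783811707.

-1518585091783811707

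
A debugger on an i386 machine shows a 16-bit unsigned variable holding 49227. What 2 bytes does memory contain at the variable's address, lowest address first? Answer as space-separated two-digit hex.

49227 in hexadecimal, padded to 16 bits, is 0xC04B.
Split into bytes (most-significant first): C0 4B.
In little-endian order the low byte comes first in memory.
So at ascending addresses the bytes are 4B C0.

4B C0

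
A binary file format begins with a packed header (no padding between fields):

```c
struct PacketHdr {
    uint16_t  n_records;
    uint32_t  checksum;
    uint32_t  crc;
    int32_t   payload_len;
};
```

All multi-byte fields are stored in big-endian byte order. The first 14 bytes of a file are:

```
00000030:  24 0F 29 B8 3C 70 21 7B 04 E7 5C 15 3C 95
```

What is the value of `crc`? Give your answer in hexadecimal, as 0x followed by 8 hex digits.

`crc` follows `n_records` (2 B), `checksum` (4 B), so it starts at offset 2 + 4 = 6 and occupies 4 bytes.
Bytes at offsets 6..9: 21 7B 04 E7.
In big-endian order the high byte comes first in memory.
The bytes are already most-significant first: 0x217B04E7.

0x217B04E7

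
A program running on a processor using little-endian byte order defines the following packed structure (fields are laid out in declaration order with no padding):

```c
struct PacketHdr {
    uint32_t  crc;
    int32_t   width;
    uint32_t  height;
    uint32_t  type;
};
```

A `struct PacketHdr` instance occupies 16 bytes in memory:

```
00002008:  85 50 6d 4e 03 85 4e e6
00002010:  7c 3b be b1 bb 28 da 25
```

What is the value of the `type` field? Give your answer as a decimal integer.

`type` follows `crc` (4 B), `width` (4 B), `height` (4 B), so it starts at offset 4 + 4 + 4 = 12 and occupies 4 bytes.
Bytes at offsets 12..15: BB 28 DA 25.
Little-endian: lowest address holds the least-significant byte.
Reassemble most-significant byte first: 25 DA 28 BB → 0x25DA28BB.
0x25DA28BB = 635054267.

635054267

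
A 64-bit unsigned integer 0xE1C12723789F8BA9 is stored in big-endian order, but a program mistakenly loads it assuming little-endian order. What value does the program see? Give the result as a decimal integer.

Stored big-endian, the bytes at ascending addresses are E1 C1 27 23 78 9F 8B A9.
Read back as little-endian, the first byte is least significant, giving 0xA98B9F782327C1E1.
0xA98B9F782327C1E1 = 12217033752507302369.

12217033752507302369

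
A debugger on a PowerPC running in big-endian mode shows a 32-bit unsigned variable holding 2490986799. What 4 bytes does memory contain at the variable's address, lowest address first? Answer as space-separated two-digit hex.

2490986799 in hexadecimal, padded to 32 bits, is 0x9479712F.
Split into bytes (most-significant first): 94 79 71 2F.
Big-endian stores the most-significant byte at the lowest address.
So the memory order matches the most-significant-first order: 94 79 71 2F.

94 79 71 2F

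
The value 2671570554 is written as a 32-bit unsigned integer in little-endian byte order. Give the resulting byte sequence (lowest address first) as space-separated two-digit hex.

7A EE 3C 9F

2671570554 in hexadecimal, padded to 32 bits, is 0x9F3CEE7A.
Split into bytes (most-significant first): 9F 3C EE 7A.
Little-endian stores the least-significant byte at the lowest address.
So at ascending addresses the bytes are 7A EE 3C 9F.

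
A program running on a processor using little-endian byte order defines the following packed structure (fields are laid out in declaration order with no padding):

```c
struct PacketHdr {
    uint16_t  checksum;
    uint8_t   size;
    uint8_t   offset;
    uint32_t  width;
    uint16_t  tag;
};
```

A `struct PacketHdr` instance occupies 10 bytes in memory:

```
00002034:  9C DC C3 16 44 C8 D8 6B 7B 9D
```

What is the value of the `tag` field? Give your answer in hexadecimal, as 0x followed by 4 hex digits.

`tag` follows `checksum` (2 B), `size` (1 B), `offset` (1 B), `width` (4 B), so it starts at offset 2 + 1 + 1 + 4 = 8 and occupies 2 bytes.
Bytes at offsets 8..9: 7B 9D.
Little-endian stores the least-significant byte at the lowest address.
Reassemble most-significant byte first: 9D 7B → 0x9D7B.

0x9D7B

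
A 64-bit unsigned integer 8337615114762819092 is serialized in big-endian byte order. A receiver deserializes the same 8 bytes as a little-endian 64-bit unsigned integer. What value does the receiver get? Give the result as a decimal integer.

8337615114762819092 in 64-bit hexadecimal is 0x73B528C5B55D9614.
Stored big-endian, the bytes at ascending addresses are 73 B5 28 C5 B5 5D 96 14.
Read back as little-endian, the first byte is least significant, giving 0x14965DB5C528B573.
0x14965DB5C528B573 = 1483476162543400307.

1483476162543400307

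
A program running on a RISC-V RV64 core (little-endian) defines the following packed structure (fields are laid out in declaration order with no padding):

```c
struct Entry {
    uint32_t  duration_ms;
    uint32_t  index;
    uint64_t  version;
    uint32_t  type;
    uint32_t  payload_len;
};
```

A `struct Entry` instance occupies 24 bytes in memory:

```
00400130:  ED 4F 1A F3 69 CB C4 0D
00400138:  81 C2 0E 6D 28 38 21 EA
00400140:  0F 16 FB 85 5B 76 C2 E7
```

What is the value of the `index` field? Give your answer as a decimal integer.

231000937

`index` follows `duration_ms` (4 bytes), so it starts at byte offset 4 and occupies 4 bytes.
Bytes at offsets 4..7: 69 CB C4 0D.
Little-endian: lowest address holds the least-significant byte.
Reassemble most-significant byte first: 0D C4 CB 69 → 0x0DC4CB69.
0x0DC4CB69 = 231000937.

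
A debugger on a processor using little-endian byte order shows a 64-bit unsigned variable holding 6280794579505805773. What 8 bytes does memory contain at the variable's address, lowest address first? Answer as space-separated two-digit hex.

CD 79 A4 9A 64 DD 29 57

6280794579505805773 in hexadecimal, padded to 64 bits, is 0x5729DD649AA479CD.
Split into bytes (most-significant first): 57 29 DD 64 9A A4 79 CD.
Little-endian: lowest address holds the least-significant byte.
So at ascending addresses the bytes are CD 79 A4 9A 64 DD 29 57.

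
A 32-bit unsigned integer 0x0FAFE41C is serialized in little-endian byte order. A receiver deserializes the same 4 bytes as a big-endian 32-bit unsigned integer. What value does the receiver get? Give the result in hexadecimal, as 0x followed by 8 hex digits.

Stored little-endian, the bytes at ascending addresses are 1C E4 AF 0F.
Read back as big-endian, the last byte is least significant, giving 0x1CE4AF0F.

0x1CE4AF0F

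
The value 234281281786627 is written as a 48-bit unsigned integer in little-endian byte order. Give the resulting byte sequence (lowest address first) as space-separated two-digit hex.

234281281786627 in hexadecimal, padded to 48 bits, is 0xD513DC941303.
Split into bytes (most-significant first): D5 13 DC 94 13 03.
Little-endian stores the least-significant byte at the lowest address.
So at ascending addresses the bytes are 03 13 94 DC 13 D5.

03 13 94 DC 13 D5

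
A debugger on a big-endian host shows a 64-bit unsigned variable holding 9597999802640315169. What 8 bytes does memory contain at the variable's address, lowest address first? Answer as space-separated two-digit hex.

9597999802640315169 in hexadecimal, padded to 64 bits, is 0x8532F1F7D6A53321.
Split into bytes (most-significant first): 85 32 F1 F7 D6 A5 33 21.
Big-endian stores the most-significant byte at the lowest address.
So the memory order matches the most-significant-first order: 85 32 F1 F7 D6 A5 33 21.

85 32 F1 F7 D6 A5 33 21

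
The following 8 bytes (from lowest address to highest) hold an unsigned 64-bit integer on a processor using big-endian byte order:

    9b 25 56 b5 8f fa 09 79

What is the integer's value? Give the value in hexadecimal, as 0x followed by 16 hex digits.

Big-endian stores the most-significant byte at the lowest address.
The bytes are already most-significant first: 0x9B2556B58FFA0979.

0x9B2556B58FFA0979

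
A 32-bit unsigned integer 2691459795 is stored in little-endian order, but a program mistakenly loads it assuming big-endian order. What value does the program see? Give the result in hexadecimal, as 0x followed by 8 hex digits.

0xD36A6CA0

2691459795 in 32-bit hexadecimal is 0xA06C6AD3.
Stored little-endian, the bytes at ascending addresses are D3 6A 6C A0.
Read back as big-endian, the last byte is least significant, giving 0xD36A6CA0.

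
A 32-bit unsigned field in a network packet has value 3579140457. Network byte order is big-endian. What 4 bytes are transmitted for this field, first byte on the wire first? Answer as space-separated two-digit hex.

D5 55 59 69

3579140457 in hexadecimal, padded to 32 bits, is 0xD5555969.
Split into bytes (most-significant first): D5 55 59 69.
Big-endian: lowest address holds the most-significant byte.
So the memory order matches the most-significant-first order: D5 55 59 69.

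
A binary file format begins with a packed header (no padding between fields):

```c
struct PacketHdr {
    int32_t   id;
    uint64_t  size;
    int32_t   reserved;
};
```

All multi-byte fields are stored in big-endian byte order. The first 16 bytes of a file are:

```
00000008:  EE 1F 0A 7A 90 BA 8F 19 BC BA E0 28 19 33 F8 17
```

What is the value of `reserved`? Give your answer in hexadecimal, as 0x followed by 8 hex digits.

`reserved` follows `id` (4 B), `size` (8 B), so it starts at offset 4 + 8 = 12 and occupies 4 bytes.
Bytes at offsets 12..15: 19 33 F8 17.
In big-endian order the high byte comes first in memory.
The bytes are already most-significant first: 0x1933F817.

0x1933F817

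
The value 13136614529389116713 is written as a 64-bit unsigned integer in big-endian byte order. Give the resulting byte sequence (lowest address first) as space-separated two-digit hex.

13136614529389116713 in hexadecimal, padded to 64 bits, is 0xB64EA1504F793D29.
Split into bytes (most-significant first): B6 4E A1 50 4F 79 3D 29.
Big-endian: lowest address holds the most-significant byte.
So the memory order matches the most-significant-first order: B6 4E A1 50 4F 79 3D 29.

B6 4E A1 50 4F 79 3D 29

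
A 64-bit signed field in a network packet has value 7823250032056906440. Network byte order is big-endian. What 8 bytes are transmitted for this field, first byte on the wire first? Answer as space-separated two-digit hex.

6C 91 C4 74 6D D0 B2 C8

7823250032056906440 in hexadecimal, padded to 64 bits, is 0x6C91C4746DD0B2C8.
Split into bytes (most-significant first): 6C 91 C4 74 6D D0 B2 C8.
Big-endian: lowest address holds the most-significant byte.
So the memory order matches the most-significant-first order: 6C 91 C4 74 6D D0 B2 C8.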